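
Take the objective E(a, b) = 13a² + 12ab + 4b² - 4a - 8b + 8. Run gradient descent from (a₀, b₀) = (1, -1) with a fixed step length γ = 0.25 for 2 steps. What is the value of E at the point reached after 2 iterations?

∇E = (26a + 12b - 4, 12a + 8b - 8)
(a₁, b₁) = (1, -1) − 0.25·(10, -4) = (-1.5, 0)
(a₂, b₂) = (-1.5, 0) − 0.25·(-43, -26) = (9.25, 6.5)
E(9.25, 6.5) = 1921.8125

1921.8125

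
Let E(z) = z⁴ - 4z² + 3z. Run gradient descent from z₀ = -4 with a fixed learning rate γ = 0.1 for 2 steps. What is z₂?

-2339.6164

E′(z) = 4z³ - 8z + 3
z₁ = -4 − 0.1·(-221) = 18.1
z₂ = 18.1 − 0.1·23577.164 = -2339.6164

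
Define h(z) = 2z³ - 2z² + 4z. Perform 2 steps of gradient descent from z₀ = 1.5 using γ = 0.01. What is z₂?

h′(z) = 6z² - 4z + 4
Step 1: h′(1.5) = 11.5; z₁ = 1.5 − 0.01·11.5 = 1.385
Step 2: h′(1.385) = 9.96935; z₂ = 1.385 − 0.01·9.96935 = 1.2853065

1.2853065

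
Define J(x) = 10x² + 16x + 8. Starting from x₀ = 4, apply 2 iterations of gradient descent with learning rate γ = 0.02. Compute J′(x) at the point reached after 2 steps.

34.56

J′(x) = 20x + 16
x₁ = 4 − 0.02·96 = 2.08
x₂ = 2.08 − 0.02·57.6 = 0.928
J′(x) at (0.928) = 34.56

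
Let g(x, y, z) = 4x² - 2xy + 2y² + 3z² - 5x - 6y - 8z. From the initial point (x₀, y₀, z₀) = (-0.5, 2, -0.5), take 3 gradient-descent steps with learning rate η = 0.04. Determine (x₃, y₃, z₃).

∇g = (8x - 2y - 5, -2x + 4y - 6, 6z - 8)
Step 1: at (-0.5, 2, -0.5), ∇g = (-13, 3, -11) → (-0.5, 2, -0.5) − 0.04·(-13, 3, -11) = (0.02, 1.88, -0.06)
Step 2: at (0.02, 1.88, -0.06), ∇g = (-8.6, 1.48, -8.36) → (0.02, 1.88, -0.06) − 0.04·(-8.6, 1.48, -8.36) = (0.364, 1.8208, 0.2744)
Step 3: at (0.364, 1.8208, 0.2744), ∇g = (-5.7296, 0.5552, -6.3536) → (0.364, 1.8208, 0.2744) − 0.04·(-5.7296, 0.5552, -6.3536) = (0.593184, 1.798592, 0.528544)

(0.593184, 1.798592, 0.528544)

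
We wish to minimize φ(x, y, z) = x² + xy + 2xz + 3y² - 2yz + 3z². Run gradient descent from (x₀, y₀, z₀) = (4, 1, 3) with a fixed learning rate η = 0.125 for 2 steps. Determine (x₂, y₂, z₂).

(1.53125, -0.140625, -0.40625)

∇φ = (2x + y + 2z, x + 6y - 2z, 2x - 2y + 6z)
(x₁, y₁, z₁) = (4, 1, 3) − 0.125·(15, 4, 24) = (2.125, 0.5, 0)
(x₂, y₂, z₂) = (2.125, 0.5, 0) − 0.125·(4.75, 5.125, 3.25) = (1.53125, -0.140625, -0.40625)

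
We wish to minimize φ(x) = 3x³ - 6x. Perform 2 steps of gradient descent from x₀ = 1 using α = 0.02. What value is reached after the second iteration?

0.900952

φ′(x) = 9x² - 6
x₁ = 1 − 0.02·3 = 0.94
x₂ = 0.94 − 0.02·1.9524 = 0.900952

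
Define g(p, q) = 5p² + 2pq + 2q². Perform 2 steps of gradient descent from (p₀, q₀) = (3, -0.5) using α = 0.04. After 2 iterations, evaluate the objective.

∇g = (10p + 2q, 2p + 4q)
(p₁, q₁) = (3, -0.5) − 0.04·(29, 4) = (1.84, -0.66)
(p₂, q₂) = (1.84, -0.66) − 0.04·(17.08, 1.04) = (1.1568, -0.7016)
g(1.1568, -0.7016) = 6.05219456

6.05219456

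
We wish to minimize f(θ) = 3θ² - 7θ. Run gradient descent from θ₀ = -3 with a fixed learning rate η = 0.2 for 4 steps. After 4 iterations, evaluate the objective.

-4.0832

f′(θ) = 6θ - 7
Step 1: f′(-3) = -25; θ₁ = -3 − 0.2·(-25) = 2
Step 2: f′(2) = 5; θ₂ = 2 − 0.2·5 = 1
Step 3: f′(1) = -1; θ₃ = 1 − 0.2·(-1) = 1.2
Step 4: f′(1.2) = 0.2; θ₄ = 1.2 − 0.2·0.2 = 1.16
f(1.16) = -4.0832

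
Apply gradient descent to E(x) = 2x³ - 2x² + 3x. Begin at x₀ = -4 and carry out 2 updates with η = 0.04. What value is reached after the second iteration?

-27.8464

E′(x) = 6x² - 4x + 3
x₁ = -4 − 0.04·115 = -8.6
x₂ = -8.6 − 0.04·481.16 = -27.8464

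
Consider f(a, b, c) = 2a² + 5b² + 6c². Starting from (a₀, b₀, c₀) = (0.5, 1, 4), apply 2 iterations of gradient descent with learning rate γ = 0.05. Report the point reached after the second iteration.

∇f = (4a, 10b, 12c)
Step 1: at (0.5, 1, 4), ∇f = (2, 10, 48) → (0.5, 1, 4) − 0.05·(2, 10, 48) = (0.4, 0.5, 1.6)
Step 2: at (0.4, 0.5, 1.6), ∇f = (1.6, 5, 19.2) → (0.4, 0.5, 1.6) − 0.05·(1.6, 5, 19.2) = (0.32, 0.25, 0.64)

(0.32, 0.25, 0.64)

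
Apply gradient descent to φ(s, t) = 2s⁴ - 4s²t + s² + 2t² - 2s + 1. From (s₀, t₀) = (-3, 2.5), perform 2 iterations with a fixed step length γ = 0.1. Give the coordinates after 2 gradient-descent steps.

∇φ = (8s³ - 8st + 2s - 2, -4s² + 4t)
(s₁, t₁) = (-3, 2.5) − 0.1·(-164, -26) = (13.4, 5.1)
(s₂, t₂) = (13.4, 5.1) − 0.1·(18726.912, -697.84) = (-1859.2912, 74.884)

(-1859.2912, 74.884)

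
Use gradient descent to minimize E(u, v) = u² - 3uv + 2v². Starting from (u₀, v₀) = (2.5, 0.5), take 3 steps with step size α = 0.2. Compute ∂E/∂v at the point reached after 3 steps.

-0.176

∇E = (2u - 3v, -3u + 4v)
Step 1: at (2.5, 0.5), ∇E = (3.5, -5.5) → (2.5, 0.5) − 0.2·(3.5, -5.5) = (1.8, 1.6)
Step 2: at (1.8, 1.6), ∇E = (-1.2, 1) → (1.8, 1.6) − 0.2·(-1.2, 1) = (2.04, 1.4)
Step 3: at (2.04, 1.4), ∇E = (-0.12, -0.52) → (2.04, 1.4) − 0.2·(-0.12, -0.52) = (2.064, 1.504)
∂E/∂v at (2.064, 1.504) = -0.176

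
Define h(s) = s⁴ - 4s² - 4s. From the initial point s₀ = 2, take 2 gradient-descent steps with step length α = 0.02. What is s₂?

h′(s) = 4s³ - 8s - 4
s₁ = 2 − 0.02·12 = 1.76
s₂ = 1.76 − 0.02·3.727104 = 1.68545792

1.68545792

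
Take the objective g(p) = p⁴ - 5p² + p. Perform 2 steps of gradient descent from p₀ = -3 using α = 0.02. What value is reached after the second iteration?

-1.52302912

g′(p) = 4p³ - 10p + 1
Step 1: g′(-3) = -77; p₁ = -3 − 0.02·(-77) = -1.46
Step 2: g′(-1.46) = 3.151456; p₂ = -1.46 − 0.02·3.151456 = -1.52302912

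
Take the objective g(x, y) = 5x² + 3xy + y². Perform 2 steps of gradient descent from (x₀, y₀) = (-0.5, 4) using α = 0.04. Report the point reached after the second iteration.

(-0.9168, 3.5344)

∇g = (10x + 3y, 3x + 2y)
Step 1: at (-0.5, 4), ∇g = (7, 6.5) → (-0.5, 4) − 0.04·(7, 6.5) = (-0.78, 3.74)
Step 2: at (-0.78, 3.74), ∇g = (3.42, 5.14) → (-0.78, 3.74) − 0.04·(3.42, 5.14) = (-0.9168, 3.5344)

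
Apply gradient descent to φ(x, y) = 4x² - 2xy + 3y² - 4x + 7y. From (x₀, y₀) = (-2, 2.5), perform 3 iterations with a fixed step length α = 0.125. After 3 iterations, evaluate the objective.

∇φ = (8x - 2y - 4, -2x + 6y + 7)
(x₁, y₁) = (-2, 2.5) − 0.125·(-25, 26) = (1.125, -0.75)
(x₂, y₂) = (1.125, -0.75) − 0.125·(6.5, 0.25) = (0.3125, -0.78125)
(x₃, y₃) = (0.3125, -0.78125) − 0.125·(0.0625, 1.6875) = (0.3046875, -0.9921875)
φ(0.3046875, -0.9921875) = -4.23480224609375

-4.23480224609375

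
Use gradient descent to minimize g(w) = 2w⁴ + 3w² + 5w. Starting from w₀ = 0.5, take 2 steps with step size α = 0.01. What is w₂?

g′(w) = 8w³ + 6w + 5
Step 1: g′(0.5) = 9; w₁ = 0.5 − 0.01·9 = 0.41
Step 2: g′(0.41) = 8.011368; w₂ = 0.41 − 0.01·8.011368 = 0.32988632

0.32988632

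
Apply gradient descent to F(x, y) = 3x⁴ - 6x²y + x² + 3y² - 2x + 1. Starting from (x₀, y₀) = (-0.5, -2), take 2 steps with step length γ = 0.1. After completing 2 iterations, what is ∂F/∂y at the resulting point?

∇F = (12x³ - 12xy + 2x - 2, -6x² + 6y)
(x₁, y₁) = (-0.5, -2) − 0.1·(-16.5, -13.5) = (1.15, -0.65)
(x₂, y₂) = (1.15, -0.65) − 0.1·(27.5205, -11.835) = (-1.60205, 0.5335)
∂F/∂y at (-1.60205, 0.5335) = -12.198385215

-12.198385215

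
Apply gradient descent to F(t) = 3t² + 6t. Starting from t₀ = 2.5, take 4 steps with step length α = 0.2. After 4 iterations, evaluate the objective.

F′(t) = 6t + 6
t₁ = 2.5 − 0.2·21 = -1.7
t₂ = -1.7 − 0.2·(-4.2) = -0.86
t₃ = -0.86 − 0.2·0.84 = -1.028
t₄ = -1.028 − 0.2·(-0.168) = -0.9944
F(-0.9944) = -2.99990592

-2.99990592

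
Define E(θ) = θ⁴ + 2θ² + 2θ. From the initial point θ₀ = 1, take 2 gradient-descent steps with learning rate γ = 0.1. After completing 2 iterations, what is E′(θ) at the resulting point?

1.168

E′(θ) = 4θ³ + 4θ + 2
Step 1: E′(1) = 10; θ₁ = 1 − 0.1·10 = 0
Step 2: E′(0) = 2; θ₂ = 0 − 0.1·2 = -0.2
E′(θ) at (-0.2) = 1.168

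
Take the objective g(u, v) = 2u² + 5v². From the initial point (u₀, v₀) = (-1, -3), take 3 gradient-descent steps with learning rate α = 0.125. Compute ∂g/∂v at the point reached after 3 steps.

∇g = (4u, 10v)
(u₁, v₁) = (-1, -3) − 0.125·(-4, -30) = (-0.5, 0.75)
(u₂, v₂) = (-0.5, 0.75) − 0.125·(-2, 7.5) = (-0.25, -0.1875)
(u₃, v₃) = (-0.25, -0.1875) − 0.125·(-1, -1.875) = (-0.125, 0.046875)
∂g/∂v at (-0.125, 0.046875) = 0.46875

0.46875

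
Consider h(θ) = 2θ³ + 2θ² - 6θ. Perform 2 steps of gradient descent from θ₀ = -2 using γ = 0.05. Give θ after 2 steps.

h′(θ) = 6θ² + 4θ - 6
θ₁ = -2 − 0.05·10 = -2.5
θ₂ = -2.5 − 0.05·21.5 = -3.575

-3.575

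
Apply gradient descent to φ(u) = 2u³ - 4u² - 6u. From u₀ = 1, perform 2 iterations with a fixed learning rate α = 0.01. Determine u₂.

φ′(u) = 6u² - 8u - 6
Step 1: φ′(1) = -8; u₁ = 1 − 0.01·(-8) = 1.08
Step 2: φ′(1.08) = -7.6416; u₂ = 1.08 − 0.01·(-7.6416) = 1.156416

1.156416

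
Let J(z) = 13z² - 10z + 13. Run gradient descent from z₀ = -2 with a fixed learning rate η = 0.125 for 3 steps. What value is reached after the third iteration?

J′(z) = 26z - 10
Step 1: J′(-2) = -62; z₁ = -2 − 0.125·(-62) = 5.75
Step 2: J′(5.75) = 139.5; z₂ = 5.75 − 0.125·139.5 = -11.6875
Step 3: J′(-11.6875) = -313.875; z₃ = -11.6875 − 0.125·(-313.875) = 27.546875

27.546875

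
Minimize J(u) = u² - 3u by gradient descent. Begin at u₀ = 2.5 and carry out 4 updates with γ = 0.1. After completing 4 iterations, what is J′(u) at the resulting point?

0.8192

J′(u) = 2u - 3
u₁ = 2.5 − 0.1·2 = 2.3
u₂ = 2.3 − 0.1·1.6 = 2.14
u₃ = 2.14 − 0.1·1.28 = 2.012
u₄ = 2.012 − 0.1·1.024 = 1.9096
J′(u) at (1.9096) = 0.8192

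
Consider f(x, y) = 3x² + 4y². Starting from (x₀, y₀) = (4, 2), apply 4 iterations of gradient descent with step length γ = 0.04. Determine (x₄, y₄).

∇f = (6x, 8y)
Step 1: at (4, 2), ∇f = (24, 16) → (4, 2) − 0.04·(24, 16) = (3.04, 1.36)
Step 2: at (3.04, 1.36), ∇f = (18.24, 10.88) → (3.04, 1.36) − 0.04·(18.24, 10.88) = (2.3104, 0.9248)
Step 3: at (2.3104, 0.9248), ∇f = (13.8624, 7.3984) → (2.3104, 0.9248) − 0.04·(13.8624, 7.3984) = (1.755904, 0.628864)
Step 4: at (1.755904, 0.628864), ∇f = (10.535424, 5.030912) → (1.755904, 0.628864) − 0.04·(10.535424, 5.030912) = (1.33448704, 0.42762752)

(1.33448704, 0.42762752)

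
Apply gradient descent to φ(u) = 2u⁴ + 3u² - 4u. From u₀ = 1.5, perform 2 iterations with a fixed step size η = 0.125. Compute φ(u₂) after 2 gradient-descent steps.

116098.875

φ′(u) = 8u³ + 6u - 4
u₁ = 1.5 − 0.125·32 = -2.5
u₂ = -2.5 − 0.125·(-144) = 15.5
φ(15.5) = 116098.875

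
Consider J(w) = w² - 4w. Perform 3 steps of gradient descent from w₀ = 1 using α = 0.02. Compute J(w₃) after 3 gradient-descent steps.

-3.217242210304

J′(w) = 2w - 4
Step 1: J′(1) = -2; w₁ = 1 − 0.02·(-2) = 1.04
Step 2: J′(1.04) = -1.92; w₂ = 1.04 − 0.02·(-1.92) = 1.0784
Step 3: J′(1.0784) = -1.8432; w₃ = 1.0784 − 0.02·(-1.8432) = 1.115264
J(1.115264) = -3.217242210304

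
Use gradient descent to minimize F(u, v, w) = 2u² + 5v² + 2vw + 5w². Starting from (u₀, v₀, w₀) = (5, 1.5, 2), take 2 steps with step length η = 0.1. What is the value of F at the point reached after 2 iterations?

6.5396

∇F = (4u, 10v + 2w, 2v + 10w)
Step 1: at (5, 1.5, 2), ∇F = (20, 19, 23) → (5, 1.5, 2) − 0.1·(20, 19, 23) = (3, -0.4, -0.3)
Step 2: at (3, -0.4, -0.3), ∇F = (12, -4.6, -3.8) → (3, -0.4, -0.3) − 0.1·(12, -4.6, -3.8) = (1.8, 0.06, 0.08)
F(1.8, 0.06, 0.08) = 6.5396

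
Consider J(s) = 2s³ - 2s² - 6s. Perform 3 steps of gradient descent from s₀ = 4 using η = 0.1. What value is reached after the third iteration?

J′(s) = 6s² - 4s - 6
Step 1: J′(4) = 74; s₁ = 4 − 0.1·74 = -3.4
Step 2: J′(-3.4) = 76.96; s₂ = -3.4 − 0.1·76.96 = -11.096
Step 3: J′(-11.096) = 777.111296; s₃ = -11.096 − 0.1·777.111296 = -88.8071296

-88.8071296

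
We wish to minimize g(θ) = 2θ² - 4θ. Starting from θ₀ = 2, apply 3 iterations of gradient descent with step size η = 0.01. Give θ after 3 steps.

1.884736

g′(θ) = 4θ - 4
θ₁ = 2 − 0.01·4 = 1.96
θ₂ = 1.96 − 0.01·3.84 = 1.9216
θ₃ = 1.9216 − 0.01·3.6864 = 1.884736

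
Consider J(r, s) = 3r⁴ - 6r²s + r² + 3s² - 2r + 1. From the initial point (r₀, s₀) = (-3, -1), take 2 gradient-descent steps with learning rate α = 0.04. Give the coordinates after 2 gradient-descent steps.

∇J = (12r³ - 12rs + 2r - 2, -6r² + 6s)
Step 1: at (-3, -1), ∇J = (-368, -60) → (-3, -1) − 0.04·(-368, -60) = (11.72, 1.4)
Step 2: at (11.72, 1.4), ∇J = (19142.629376, -815.7504) → (11.72, 1.4) − 0.04·(19142.629376, -815.7504) = (-753.98517504, 34.030016)

(-753.98517504, 34.030016)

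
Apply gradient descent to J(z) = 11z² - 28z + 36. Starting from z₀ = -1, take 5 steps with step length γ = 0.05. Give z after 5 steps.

J′(z) = 22z - 28
z₁ = -1 − 0.05·(-50) = 1.5
z₂ = 1.5 − 0.05·5 = 1.25
z₃ = 1.25 − 0.05·(-0.5) = 1.275
z₄ = 1.275 − 0.05·0.05 = 1.2725
z₅ = 1.2725 − 0.05·(-0.005) = 1.27275

1.27275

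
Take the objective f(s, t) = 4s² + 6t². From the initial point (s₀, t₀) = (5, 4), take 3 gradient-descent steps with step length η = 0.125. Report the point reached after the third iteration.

∇f = (8s, 12t)
Step 1: at (5, 4), ∇f = (40, 48) → (5, 4) − 0.125·(40, 48) = (0, -2)
Step 2: at (0, -2), ∇f = (0, -24) → (0, -2) − 0.125·(0, -24) = (0, 1)
Step 3: at (0, 1), ∇f = (0, 12) → (0, 1) − 0.125·(0, 12) = (0, -0.5)

(0, -0.5)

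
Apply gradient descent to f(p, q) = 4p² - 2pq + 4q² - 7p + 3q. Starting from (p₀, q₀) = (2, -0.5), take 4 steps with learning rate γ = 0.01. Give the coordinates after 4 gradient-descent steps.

(1.6507204, -0.3334296)

∇f = (8p - 2q - 7, -2p + 8q + 3)
(p₁, q₁) = (2, -0.5) − 0.01·(10, -5) = (1.9, -0.45)
(p₂, q₂) = (1.9, -0.45) − 0.01·(9.1, -4.4) = (1.809, -0.406)
(p₃, q₃) = (1.809, -0.406) − 0.01·(8.284, -3.866) = (1.72616, -0.36734)
(p₄, q₄) = (1.72616, -0.36734) − 0.01·(7.54396, -3.39104) = (1.6507204, -0.3334296)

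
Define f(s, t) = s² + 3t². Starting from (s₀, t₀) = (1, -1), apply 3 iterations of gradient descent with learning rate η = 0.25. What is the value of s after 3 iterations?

0.125

∇f = (2s, 6t)
Step 1: at (1, -1), ∇f = (2, -6) → (1, -1) − 0.25·(2, -6) = (0.5, 0.5)
Step 2: at (0.5, 0.5), ∇f = (1, 3) → (0.5, 0.5) − 0.25·(1, 3) = (0.25, -0.25)
Step 3: at (0.25, -0.25), ∇f = (0.5, -1.5) → (0.25, -0.25) − 0.25·(0.5, -1.5) = (0.125, 0.125)
s = 0.125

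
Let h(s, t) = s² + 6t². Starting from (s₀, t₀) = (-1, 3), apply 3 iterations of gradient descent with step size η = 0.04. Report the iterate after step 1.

(-0.92, 1.56)

∇h = (2s, 12t)
(s₁, t₁) = (-1, 3) − 0.04·(-2, 36) = (-0.92, 1.56)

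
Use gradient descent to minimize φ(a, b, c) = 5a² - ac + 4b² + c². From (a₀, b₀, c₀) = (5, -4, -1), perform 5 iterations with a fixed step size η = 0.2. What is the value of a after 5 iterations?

-5.70368

∇φ = (10a - c, 8b, -a + 2c)
Step 1: at (5, -4, -1), ∇φ = (51, -32, -7) → (5, -4, -1) − 0.2·(51, -32, -7) = (-5.2, 2.4, 0.4)
Step 2: at (-5.2, 2.4, 0.4), ∇φ = (-52.4, 19.2, 6) → (-5.2, 2.4, 0.4) − 0.2·(-52.4, 19.2, 6) = (5.28, -1.44, -0.8)
Step 3: at (5.28, -1.44, -0.8), ∇φ = (53.6, -11.52, -6.88) → (5.28, -1.44, -0.8) − 0.2·(53.6, -11.52, -6.88) = (-5.44, 0.864, 0.576)
Step 4: at (-5.44, 0.864, 0.576), ∇φ = (-54.976, 6.912, 6.592) → (-5.44, 0.864, 0.576) − 0.2·(-54.976, 6.912, 6.592) = (5.5552, -0.5184, -0.7424)
Step 5: at (5.5552, -0.5184, -0.7424), ∇φ = (56.2944, -4.1472, -7.04) → (5.5552, -0.5184, -0.7424) − 0.2·(56.2944, -4.1472, -7.04) = (-5.70368, 0.31104, 0.6656)
a = -5.70368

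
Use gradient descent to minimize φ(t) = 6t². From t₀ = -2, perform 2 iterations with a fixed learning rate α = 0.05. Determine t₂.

φ′(t) = 12t
t₁ = -2 − 0.05·(-24) = -0.8
t₂ = -0.8 − 0.05·(-9.6) = -0.32

-0.32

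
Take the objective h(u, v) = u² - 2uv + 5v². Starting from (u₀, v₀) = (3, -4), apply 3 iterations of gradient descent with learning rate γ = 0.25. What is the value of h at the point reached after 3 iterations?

1973

∇h = (2u - 2v, -2u + 10v)
Step 1: at (3, -4), ∇h = (14, -46) → (3, -4) − 0.25·(14, -46) = (-0.5, 7.5)
Step 2: at (-0.5, 7.5), ∇h = (-16, 76) → (-0.5, 7.5) − 0.25·(-16, 76) = (3.5, -11.5)
Step 3: at (3.5, -11.5), ∇h = (30, -122) → (3.5, -11.5) − 0.25·(30, -122) = (-4, 19)
h(-4, 19) = 1973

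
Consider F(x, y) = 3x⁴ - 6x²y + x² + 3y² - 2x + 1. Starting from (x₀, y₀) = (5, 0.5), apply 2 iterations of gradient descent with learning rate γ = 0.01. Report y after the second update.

7.590704

∇F = (12x³ - 12xy + 2x - 2, -6x² + 6y)
Step 1: at (5, 0.5), ∇F = (1478, -147) → (5, 0.5) − 0.01·(1478, -147) = (-9.78, 1.97)
Step 2: at (-9.78, 1.97), ∇F = (-11015.657024, -562.0704) → (-9.78, 1.97) − 0.01·(-11015.657024, -562.0704) = (100.37657024, 7.590704)
y = 7.590704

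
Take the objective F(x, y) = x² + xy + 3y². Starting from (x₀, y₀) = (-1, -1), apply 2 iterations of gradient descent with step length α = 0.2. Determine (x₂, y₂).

∇F = (2x + y, x + 6y)
Step 1: at (-1, -1), ∇F = (-3, -7) → (-1, -1) − 0.2·(-3, -7) = (-0.4, 0.4)
Step 2: at (-0.4, 0.4), ∇F = (-0.4, 2) → (-0.4, 0.4) − 0.2·(-0.4, 2) = (-0.32, 0)

(-0.32, 0)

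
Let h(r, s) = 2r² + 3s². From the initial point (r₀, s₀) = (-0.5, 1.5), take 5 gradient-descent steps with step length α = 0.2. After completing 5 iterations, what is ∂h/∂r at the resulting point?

-0.00064

∇h = (4r, 6s)
(r₁, s₁) = (-0.5, 1.5) − 0.2·(-2, 9) = (-0.1, -0.3)
(r₂, s₂) = (-0.1, -0.3) − 0.2·(-0.4, -1.8) = (-0.02, 0.06)
(r₃, s₃) = (-0.02, 0.06) − 0.2·(-0.08, 0.36) = (-0.004, -0.012)
(r₄, s₄) = (-0.004, -0.012) − 0.2·(-0.016, -0.072) = (-0.0008, 0.0024)
(r₅, s₅) = (-0.0008, 0.0024) − 0.2·(-0.0032, 0.0144) = (-0.00016, -0.00048)
∂h/∂r at (-0.00016, -0.00048) = -0.00064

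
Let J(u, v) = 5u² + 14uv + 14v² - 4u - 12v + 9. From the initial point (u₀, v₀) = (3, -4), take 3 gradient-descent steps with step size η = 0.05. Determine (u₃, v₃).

(3.203, -0.03)

∇J = (10u + 14v - 4, 14u + 28v - 12)
(u₁, v₁) = (3, -4) − 0.05·(-30, -82) = (4.5, 0.1)
(u₂, v₂) = (4.5, 0.1) − 0.05·(42.4, 53.8) = (2.38, -2.59)
(u₃, v₃) = (2.38, -2.59) − 0.05·(-16.46, -51.2) = (3.203, -0.03)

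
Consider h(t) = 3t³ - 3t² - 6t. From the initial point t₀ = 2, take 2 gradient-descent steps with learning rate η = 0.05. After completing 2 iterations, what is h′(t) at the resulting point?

-0.46430775

h′(t) = 9t² - 6t - 6
t₁ = 2 − 0.05·18 = 1.1
t₂ = 1.1 − 0.05·(-1.71) = 1.1855
h′(t) at (1.1855) = -0.46430775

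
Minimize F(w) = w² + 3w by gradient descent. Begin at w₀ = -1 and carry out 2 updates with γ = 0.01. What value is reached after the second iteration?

-1.0198

F′(w) = 2w + 3
w₁ = -1 − 0.01·1 = -1.01
w₂ = -1.01 − 0.01·0.98 = -1.0198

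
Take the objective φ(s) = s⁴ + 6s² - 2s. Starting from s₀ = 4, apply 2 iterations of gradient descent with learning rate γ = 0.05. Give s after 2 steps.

φ′(s) = 4s³ + 12s - 2
Step 1: φ′(4) = 302; s₁ = 4 − 0.05·302 = -11.1
Step 2: φ′(-11.1) = -5605.724; s₂ = -11.1 − 0.05·(-5605.724) = 269.1862

269.1862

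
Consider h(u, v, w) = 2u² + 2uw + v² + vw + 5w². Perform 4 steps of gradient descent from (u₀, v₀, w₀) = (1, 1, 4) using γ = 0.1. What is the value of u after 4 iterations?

∇h = (4u + 2w, 2v + w, 2u + v + 10w)
(u₁, v₁, w₁) = (1, 1, 4) − 0.1·(12, 6, 43) = (-0.2, 0.4, -0.3)
(u₂, v₂, w₂) = (-0.2, 0.4, -0.3) − 0.1·(-1.4, 0.5, -3) = (-0.06, 0.35, 0)
(u₃, v₃, w₃) = (-0.06, 0.35, 0) − 0.1·(-0.24, 0.7, 0.23) = (-0.036, 0.28, -0.023)
(u₄, v₄, w₄) = (-0.036, 0.28, -0.023) − 0.1·(-0.19, 0.537, -0.022) = (-0.017, 0.2263, -0.0208)
u = -0.017

-0.017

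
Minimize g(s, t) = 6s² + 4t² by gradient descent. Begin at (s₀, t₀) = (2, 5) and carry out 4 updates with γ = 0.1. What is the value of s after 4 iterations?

∇g = (12s, 8t)
Step 1: at (2, 5), ∇g = (24, 40) → (2, 5) − 0.1·(24, 40) = (-0.4, 1)
Step 2: at (-0.4, 1), ∇g = (-4.8, 8) → (-0.4, 1) − 0.1·(-4.8, 8) = (0.08, 0.2)
Step 3: at (0.08, 0.2), ∇g = (0.96, 1.6) → (0.08, 0.2) − 0.1·(0.96, 1.6) = (-0.016, 0.04)
Step 4: at (-0.016, 0.04), ∇g = (-0.192, 0.32) → (-0.016, 0.04) − 0.1·(-0.192, 0.32) = (0.0032, 0.008)
s = 0.0032

0.0032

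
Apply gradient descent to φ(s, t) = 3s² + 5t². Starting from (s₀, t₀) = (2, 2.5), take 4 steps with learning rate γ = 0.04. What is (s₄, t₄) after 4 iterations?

(0.66724352, 0.324)

∇φ = (6s, 10t)
(s₁, t₁) = (2, 2.5) − 0.04·(12, 25) = (1.52, 1.5)
(s₂, t₂) = (1.52, 1.5) − 0.04·(9.12, 15) = (1.1552, 0.9)
(s₃, t₃) = (1.1552, 0.9) − 0.04·(6.9312, 9) = (0.877952, 0.54)
(s₄, t₄) = (0.877952, 0.54) − 0.04·(5.267712, 5.4) = (0.66724352, 0.324)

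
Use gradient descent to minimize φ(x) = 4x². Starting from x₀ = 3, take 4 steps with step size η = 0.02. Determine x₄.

1.49361408

φ′(x) = 8x
x₁ = 3 − 0.02·24 = 2.52
x₂ = 2.52 − 0.02·20.16 = 2.1168
x₃ = 2.1168 − 0.02·16.9344 = 1.778112
x₄ = 1.778112 − 0.02·14.224896 = 1.49361408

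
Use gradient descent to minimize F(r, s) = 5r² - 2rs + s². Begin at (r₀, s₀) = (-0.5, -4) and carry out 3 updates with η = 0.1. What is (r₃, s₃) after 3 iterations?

(-0.56, -2.372)

∇F = (10r - 2s, -2r + 2s)
Step 1: at (-0.5, -4), ∇F = (3, -7) → (-0.5, -4) − 0.1·(3, -7) = (-0.8, -3.3)
Step 2: at (-0.8, -3.3), ∇F = (-1.4, -5) → (-0.8, -3.3) − 0.1·(-1.4, -5) = (-0.66, -2.8)
Step 3: at (-0.66, -2.8), ∇F = (-1, -4.28) → (-0.66, -2.8) − 0.1·(-1, -4.28) = (-0.56, -2.372)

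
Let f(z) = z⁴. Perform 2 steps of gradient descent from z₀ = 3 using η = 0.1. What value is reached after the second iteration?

182.0208

f′(z) = 4z³
z₁ = 3 − 0.1·108 = -7.8
z₂ = -7.8 − 0.1·(-1898.208) = 182.0208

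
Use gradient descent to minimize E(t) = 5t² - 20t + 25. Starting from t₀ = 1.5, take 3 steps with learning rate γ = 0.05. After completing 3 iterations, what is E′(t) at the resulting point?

-0.625

E′(t) = 10t - 20
Step 1: E′(1.5) = -5; t₁ = 1.5 − 0.05·(-5) = 1.75
Step 2: E′(1.75) = -2.5; t₂ = 1.75 − 0.05·(-2.5) = 1.875
Step 3: E′(1.875) = -1.25; t₃ = 1.875 − 0.05·(-1.25) = 1.9375
E′(t) at (1.9375) = -0.625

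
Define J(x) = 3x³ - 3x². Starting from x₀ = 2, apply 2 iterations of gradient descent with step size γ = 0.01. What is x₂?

J′(x) = 9x² - 6x
x₁ = 2 − 0.01·24 = 1.76
x₂ = 1.76 − 0.01·17.3184 = 1.586816

1.586816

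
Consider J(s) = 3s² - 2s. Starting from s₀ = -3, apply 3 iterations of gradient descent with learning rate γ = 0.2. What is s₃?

0.36

J′(s) = 6s - 2
Step 1: J′(-3) = -20; s₁ = -3 − 0.2·(-20) = 1
Step 2: J′(1) = 4; s₂ = 1 − 0.2·4 = 0.2
Step 3: J′(0.2) = -0.8; s₃ = 0.2 − 0.2·(-0.8) = 0.36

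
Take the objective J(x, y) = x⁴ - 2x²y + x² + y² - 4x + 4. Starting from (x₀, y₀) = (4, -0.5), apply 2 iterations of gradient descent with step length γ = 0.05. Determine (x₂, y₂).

∇J = (4x³ - 4xy + 2x - 4, -2x² + 2y)
Step 1: at (4, -0.5), ∇J = (268, -33) → (4, -0.5) − 0.05·(268, -33) = (-9.4, 1.15)
Step 2: at (-9.4, 1.15), ∇J = (-3301.896, -174.42) → (-9.4, 1.15) − 0.05·(-3301.896, -174.42) = (155.6948, 9.871)

(155.6948, 9.871)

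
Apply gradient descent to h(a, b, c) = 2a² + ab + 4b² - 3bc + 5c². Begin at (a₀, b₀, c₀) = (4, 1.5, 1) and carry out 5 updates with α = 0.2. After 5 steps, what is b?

-1.36048

∇h = (4a + b, a + 8b - 3c, -3b + 10c)
Step 1: at (4, 1.5, 1), ∇h = (17.5, 13, 5.5) → (4, 1.5, 1) − 0.2·(17.5, 13, 5.5) = (0.5, -1.1, -0.1)
Step 2: at (0.5, -1.1, -0.1), ∇h = (0.9, -8, 2.3) → (0.5, -1.1, -0.1) − 0.2·(0.9, -8, 2.3) = (0.32, 0.5, -0.56)
Step 3: at (0.32, 0.5, -0.56), ∇h = (1.78, 6, -7.1) → (0.32, 0.5, -0.56) − 0.2·(1.78, 6, -7.1) = (-0.036, -0.7, 0.86)
Step 4: at (-0.036, -0.7, 0.86), ∇h = (-0.844, -8.216, 10.7) → (-0.036, -0.7, 0.86) − 0.2·(-0.844, -8.216, 10.7) = (0.1328, 0.9432, -1.28)
Step 5: at (0.1328, 0.9432, -1.28), ∇h = (1.4744, 11.5184, -15.6296) → (0.1328, 0.9432, -1.28) − 0.2·(1.4744, 11.5184, -15.6296) = (-0.16208, -1.36048, 1.84592)
b = -1.36048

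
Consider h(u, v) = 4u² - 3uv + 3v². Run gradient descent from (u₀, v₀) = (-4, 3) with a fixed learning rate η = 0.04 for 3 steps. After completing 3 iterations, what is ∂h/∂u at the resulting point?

∇h = (8u - 3v, -3u + 6v)
(u₁, v₁) = (-4, 3) − 0.04·(-41, 30) = (-2.36, 1.8)
(u₂, v₂) = (-2.36, 1.8) − 0.04·(-24.28, 17.88) = (-1.3888, 1.0848)
(u₃, v₃) = (-1.3888, 1.0848) − 0.04·(-14.3648, 10.6752) = (-0.814208, 0.657792)
∂h/∂u at (-0.814208, 0.657792) = -8.48704

-8.48704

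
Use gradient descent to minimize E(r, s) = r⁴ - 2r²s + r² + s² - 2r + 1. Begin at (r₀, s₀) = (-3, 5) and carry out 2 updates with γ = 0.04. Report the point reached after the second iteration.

∇E = (4r³ - 4rs + 2r - 2, -2r² + 2s)
(r₁, s₁) = (-3, 5) − 0.04·(-56, -8) = (-0.76, 5.32)
(r₂, s₂) = (-0.76, 5.32) − 0.04·(10.896896, 9.4848) = (-1.19587584, 4.940608)

(-1.19587584, 4.940608)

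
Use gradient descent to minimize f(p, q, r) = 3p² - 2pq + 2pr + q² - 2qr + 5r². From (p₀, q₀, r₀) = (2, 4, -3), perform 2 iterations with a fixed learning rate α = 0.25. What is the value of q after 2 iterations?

4.75

∇f = (6p - 2q + 2r, -2p + 2q - 2r, 2p - 2q + 10r)
Step 1: at (2, 4, -3), ∇f = (-2, 10, -34) → (2, 4, -3) − 0.25·(-2, 10, -34) = (2.5, 1.5, 5.5)
Step 2: at (2.5, 1.5, 5.5), ∇f = (23, -13, 57) → (2.5, 1.5, 5.5) − 0.25·(23, -13, 57) = (-3.25, 4.75, -8.75)
q = 4.75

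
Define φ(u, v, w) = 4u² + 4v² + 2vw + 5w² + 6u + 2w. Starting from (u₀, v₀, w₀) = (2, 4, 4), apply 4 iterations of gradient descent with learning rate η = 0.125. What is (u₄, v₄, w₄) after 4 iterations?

(-0.75, 0.1328125, -0.08203125)

∇φ = (8u + 6, 8v + 2w, 2v + 10w + 2)
(u₁, v₁, w₁) = (2, 4, 4) − 0.125·(22, 40, 50) = (-0.75, -1, -2.25)
(u₂, v₂, w₂) = (-0.75, -1, -2.25) − 0.125·(0, -12.5, -22.5) = (-0.75, 0.5625, 0.5625)
(u₃, v₃, w₃) = (-0.75, 0.5625, 0.5625) − 0.125·(0, 5.625, 8.75) = (-0.75, -0.140625, -0.53125)
(u₄, v₄, w₄) = (-0.75, -0.140625, -0.53125) − 0.125·(0, -2.1875, -3.59375) = (-0.75, 0.1328125, -0.08203125)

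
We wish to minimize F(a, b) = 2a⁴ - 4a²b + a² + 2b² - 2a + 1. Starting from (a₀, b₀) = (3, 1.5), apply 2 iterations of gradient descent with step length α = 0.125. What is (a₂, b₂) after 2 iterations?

(7880.25, 202.625)

∇F = (8a³ - 8ab + 2a - 2, -4a² + 4b)
Step 1: at (3, 1.5), ∇F = (184, -30) → (3, 1.5) − 0.125·(184, -30) = (-20, 5.25)
Step 2: at (-20, 5.25), ∇F = (-63202, -1579) → (-20, 5.25) − 0.125·(-63202, -1579) = (7880.25, 202.625)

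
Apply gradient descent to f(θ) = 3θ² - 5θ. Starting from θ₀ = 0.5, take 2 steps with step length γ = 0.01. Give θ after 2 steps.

f′(θ) = 6θ - 5
θ₁ = 0.5 − 0.01·(-2) = 0.52
θ₂ = 0.52 − 0.01·(-1.88) = 0.5388

0.5388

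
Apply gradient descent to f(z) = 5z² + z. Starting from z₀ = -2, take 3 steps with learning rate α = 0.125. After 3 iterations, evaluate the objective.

f′(z) = 10z + 1
z₁ = -2 − 0.125·(-19) = 0.375
z₂ = 0.375 − 0.125·4.75 = -0.21875
z₃ = -0.21875 − 0.125·(-1.1875) = -0.0703125
f(-0.0703125) = -0.04559326171875

-0.04559326171875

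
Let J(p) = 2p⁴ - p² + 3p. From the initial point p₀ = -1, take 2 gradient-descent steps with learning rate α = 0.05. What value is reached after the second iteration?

-0.83935

J′(p) = 8p³ - 2p + 3
p₁ = -1 − 0.05·(-3) = -0.85
p₂ = -0.85 − 0.05·(-0.213) = -0.83935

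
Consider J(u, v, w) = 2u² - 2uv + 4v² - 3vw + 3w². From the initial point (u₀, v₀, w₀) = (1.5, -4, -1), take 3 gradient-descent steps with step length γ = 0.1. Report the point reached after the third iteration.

(-0.184, -0.408, -0.538)

∇J = (4u - 2v, -2u + 8v - 3w, -3v + 6w)
(u₁, v₁, w₁) = (1.5, -4, -1) − 0.1·(14, -32, 6) = (0.1, -0.8, -1.6)
(u₂, v₂, w₂) = (0.1, -0.8, -1.6) − 0.1·(2, -1.8, -7.2) = (-0.1, -0.62, -0.88)
(u₃, v₃, w₃) = (-0.1, -0.62, -0.88) − 0.1·(0.84, -2.12, -3.42) = (-0.184, -0.408, -0.538)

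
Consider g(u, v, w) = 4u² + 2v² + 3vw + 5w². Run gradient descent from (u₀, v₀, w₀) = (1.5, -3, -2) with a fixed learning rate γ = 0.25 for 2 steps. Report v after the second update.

∇g = (8u, 4v + 3w, 3v + 10w)
Step 1: at (1.5, -3, -2), ∇g = (12, -18, -29) → (1.5, -3, -2) − 0.25·(12, -18, -29) = (-1.5, 1.5, 5.25)
Step 2: at (-1.5, 1.5, 5.25), ∇g = (-12, 21.75, 57) → (-1.5, 1.5, 5.25) − 0.25·(-12, 21.75, 57) = (1.5, -3.9375, -9)
v = -3.9375

-3.9375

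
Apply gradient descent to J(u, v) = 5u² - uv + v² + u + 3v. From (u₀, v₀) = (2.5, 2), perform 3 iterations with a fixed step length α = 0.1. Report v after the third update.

∇J = (10u - v + 1, -u + 2v + 3)
Step 1: at (2.5, 2), ∇J = (24, 4.5) → (2.5, 2) − 0.1·(24, 4.5) = (0.1, 1.55)
Step 2: at (0.1, 1.55), ∇J = (0.45, 6) → (0.1, 1.55) − 0.1·(0.45, 6) = (0.055, 0.95)
Step 3: at (0.055, 0.95), ∇J = (0.6, 4.845) → (0.055, 0.95) − 0.1·(0.6, 4.845) = (-0.005, 0.4655)
v = 0.4655

0.4655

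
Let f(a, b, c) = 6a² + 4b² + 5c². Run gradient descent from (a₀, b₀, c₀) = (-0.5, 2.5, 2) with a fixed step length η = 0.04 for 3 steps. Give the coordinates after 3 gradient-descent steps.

∇f = (12a, 8b, 10c)
Step 1: at (-0.5, 2.5, 2), ∇f = (-6, 20, 20) → (-0.5, 2.5, 2) − 0.04·(-6, 20, 20) = (-0.26, 1.7, 1.2)
Step 2: at (-0.26, 1.7, 1.2), ∇f = (-3.12, 13.6, 12) → (-0.26, 1.7, 1.2) − 0.04·(-3.12, 13.6, 12) = (-0.1352, 1.156, 0.72)
Step 3: at (-0.1352, 1.156, 0.72), ∇f = (-1.6224, 9.248, 7.2) → (-0.1352, 1.156, 0.72) − 0.04·(-1.6224, 9.248, 7.2) = (-0.070304, 0.78608, 0.432)

(-0.070304, 0.78608, 0.432)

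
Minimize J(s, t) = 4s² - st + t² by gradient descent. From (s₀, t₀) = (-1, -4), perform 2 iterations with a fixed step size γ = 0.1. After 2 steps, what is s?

-0.45

∇J = (8s - t, -s + 2t)
Step 1: at (-1, -4), ∇J = (-4, -7) → (-1, -4) − 0.1·(-4, -7) = (-0.6, -3.3)
Step 2: at (-0.6, -3.3), ∇J = (-1.5, -6) → (-0.6, -3.3) − 0.1·(-1.5, -6) = (-0.45, -2.7)
s = -0.45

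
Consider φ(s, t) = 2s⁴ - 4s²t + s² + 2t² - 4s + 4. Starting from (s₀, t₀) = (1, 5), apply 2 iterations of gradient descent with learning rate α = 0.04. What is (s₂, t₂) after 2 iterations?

(1.41771008, 4.553536)

∇φ = (8s³ - 8st + 2s - 4, -4s² + 4t)
(s₁, t₁) = (1, 5) − 0.04·(-34, 16) = (2.36, 4.36)
(s₂, t₂) = (2.36, 4.36) − 0.04·(23.557248, -4.8384) = (1.41771008, 4.553536)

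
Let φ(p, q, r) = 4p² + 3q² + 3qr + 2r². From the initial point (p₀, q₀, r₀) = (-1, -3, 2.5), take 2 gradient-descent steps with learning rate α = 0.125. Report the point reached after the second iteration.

(0, -1.3125, 1.8203125)

∇φ = (8p, 6q + 3r, 3q + 4r)
Step 1: at (-1, -3, 2.5), ∇φ = (-8, -10.5, 1) → (-1, -3, 2.5) − 0.125·(-8, -10.5, 1) = (0, -1.6875, 2.375)
Step 2: at (0, -1.6875, 2.375), ∇φ = (0, -3, 4.4375) → (0, -1.6875, 2.375) − 0.125·(0, -3, 4.4375) = (0, -1.3125, 1.8203125)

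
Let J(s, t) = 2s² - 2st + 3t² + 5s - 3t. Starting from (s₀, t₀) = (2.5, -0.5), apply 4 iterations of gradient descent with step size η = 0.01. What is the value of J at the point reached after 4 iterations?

∇J = (4s - 2t + 5, -2s + 6t - 3)
(s₁, t₁) = (2.5, -0.5) − 0.01·(16, -11) = (2.34, -0.39)
(s₂, t₂) = (2.34, -0.39) − 0.01·(15.14, -10.02) = (2.1886, -0.2898)
(s₃, t₃) = (2.1886, -0.2898) − 0.01·(14.334, -9.116) = (2.04526, -0.19864)
(s₄, t₄) = (2.04526, -0.19864) − 0.01·(13.57832, -8.28236) = (1.9094768, -0.1158164)
J(1.9094768, -0.1158164) = 17.6695742727224

17.6695742727224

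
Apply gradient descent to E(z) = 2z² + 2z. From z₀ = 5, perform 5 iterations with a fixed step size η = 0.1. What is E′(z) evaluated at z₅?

1.71072

E′(z) = 4z + 2
Step 1: E′(5) = 22; z₁ = 5 − 0.1·22 = 2.8
Step 2: E′(2.8) = 13.2; z₂ = 2.8 − 0.1·13.2 = 1.48
Step 3: E′(1.48) = 7.92; z₃ = 1.48 − 0.1·7.92 = 0.688
Step 4: E′(0.688) = 4.752; z₄ = 0.688 − 0.1·4.752 = 0.2128
Step 5: E′(0.2128) = 2.8512; z₅ = 0.2128 − 0.1·2.8512 = -0.07232
E′(z) at (-0.07232) = 1.71072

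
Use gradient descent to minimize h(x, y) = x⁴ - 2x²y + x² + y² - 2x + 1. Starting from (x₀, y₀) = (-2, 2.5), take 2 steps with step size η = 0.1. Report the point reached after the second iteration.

(-0.1808, 2.248)

∇h = (4x³ - 4xy + 2x - 2, -2x² + 2y)
(x₁, y₁) = (-2, 2.5) − 0.1·(-18, -3) = (-0.2, 2.8)
(x₂, y₂) = (-0.2, 2.8) − 0.1·(-0.192, 5.52) = (-0.1808, 2.248)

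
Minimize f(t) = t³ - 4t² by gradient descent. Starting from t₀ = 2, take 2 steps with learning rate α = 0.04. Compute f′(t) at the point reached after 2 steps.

-2.580071989248

f′(t) = 3t² - 8t
Step 1: f′(2) = -4; t₁ = 2 − 0.04·(-4) = 2.16
Step 2: f′(2.16) = -3.2832; t₂ = 2.16 − 0.04·(-3.2832) = 2.291328
f′(t) at (2.291328) = -2.580071989248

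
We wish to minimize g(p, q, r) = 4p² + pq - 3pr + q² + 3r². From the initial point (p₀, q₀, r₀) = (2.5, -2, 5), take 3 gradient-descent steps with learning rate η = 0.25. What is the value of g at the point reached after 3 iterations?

80.115234375

∇g = (8p + q - 3r, p + 2q, -3p + 6r)
Step 1: at (2.5, -2, 5), ∇g = (3, -1.5, 22.5) → (2.5, -2, 5) − 0.25·(3, -1.5, 22.5) = (1.75, -1.625, -0.625)
Step 2: at (1.75, -1.625, -0.625), ∇g = (14.25, -1.5, -9) → (1.75, -1.625, -0.625) − 0.25·(14.25, -1.5, -9) = (-1.8125, -1.25, 1.625)
Step 3: at (-1.8125, -1.25, 1.625), ∇g = (-20.625, -4.3125, 15.1875) → (-1.8125, -1.25, 1.625) − 0.25·(-20.625, -4.3125, 15.1875) = (3.34375, -0.171875, -2.171875)
g(3.34375, -0.171875, -2.171875) = 80.115234375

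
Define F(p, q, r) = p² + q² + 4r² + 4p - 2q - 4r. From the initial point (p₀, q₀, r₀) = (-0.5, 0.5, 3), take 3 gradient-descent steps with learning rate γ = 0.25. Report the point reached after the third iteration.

∇F = (2p + 4, 2q - 2, 8r - 4)
(p₁, q₁, r₁) = (-0.5, 0.5, 3) − 0.25·(3, -1, 20) = (-1.25, 0.75, -2)
(p₂, q₂, r₂) = (-1.25, 0.75, -2) − 0.25·(1.5, -0.5, -20) = (-1.625, 0.875, 3)
(p₃, q₃, r₃) = (-1.625, 0.875, 3) − 0.25·(0.75, -0.25, 20) = (-1.8125, 0.9375, -2)

(-1.8125, 0.9375, -2)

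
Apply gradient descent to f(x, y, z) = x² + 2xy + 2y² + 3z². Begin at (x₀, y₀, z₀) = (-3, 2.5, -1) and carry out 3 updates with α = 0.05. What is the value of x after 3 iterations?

-2.81

∇f = (2x + 2y, 2x + 4y, 6z)
Step 1: at (-3, 2.5, -1), ∇f = (-1, 4, -6) → (-3, 2.5, -1) − 0.05·(-1, 4, -6) = (-2.95, 2.3, -0.7)
Step 2: at (-2.95, 2.3, -0.7), ∇f = (-1.3, 3.3, -4.2) → (-2.95, 2.3, -0.7) − 0.05·(-1.3, 3.3, -4.2) = (-2.885, 2.135, -0.49)
Step 3: at (-2.885, 2.135, -0.49), ∇f = (-1.5, 2.77, -2.94) → (-2.885, 2.135, -0.49) − 0.05·(-1.5, 2.77, -2.94) = (-2.81, 1.9965, -0.343)
x = -2.81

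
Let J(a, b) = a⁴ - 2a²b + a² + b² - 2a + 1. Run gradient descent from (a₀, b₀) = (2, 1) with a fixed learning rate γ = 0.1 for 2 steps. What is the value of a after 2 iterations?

-0.5776

∇J = (4a³ - 4ab + 2a - 2, -2a² + 2b)
(a₁, b₁) = (2, 1) − 0.1·(26, -6) = (-0.6, 1.6)
(a₂, b₂) = (-0.6, 1.6) − 0.1·(-0.224, 2.48) = (-0.5776, 1.352)
a = -0.5776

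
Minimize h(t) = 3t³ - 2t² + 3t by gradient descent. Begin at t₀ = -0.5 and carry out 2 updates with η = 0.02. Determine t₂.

-0.8314845

h′(t) = 9t² - 4t + 3
Step 1: h′(-0.5) = 7.25; t₁ = -0.5 − 0.02·7.25 = -0.645
Step 2: h′(-0.645) = 9.324225; t₂ = -0.645 − 0.02·9.324225 = -0.8314845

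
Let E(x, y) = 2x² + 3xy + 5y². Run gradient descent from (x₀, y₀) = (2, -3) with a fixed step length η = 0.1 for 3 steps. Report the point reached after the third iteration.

∇E = (4x + 3y, 3x + 10y)
Step 1: at (2, -3), ∇E = (-1, -24) → (2, -3) − 0.1·(-1, -24) = (2.1, -0.6)
Step 2: at (2.1, -0.6), ∇E = (6.6, 0.3) → (2.1, -0.6) − 0.1·(6.6, 0.3) = (1.44, -0.63)
Step 3: at (1.44, -0.63), ∇E = (3.87, -1.98) → (1.44, -0.63) − 0.1·(3.87, -1.98) = (1.053, -0.432)

(1.053, -0.432)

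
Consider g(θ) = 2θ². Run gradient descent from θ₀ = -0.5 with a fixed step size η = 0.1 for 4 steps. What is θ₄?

-0.0648

g′(θ) = 4θ
θ₁ = -0.5 − 0.1·(-2) = -0.3
θ₂ = -0.3 − 0.1·(-1.2) = -0.18
θ₃ = -0.18 − 0.1·(-0.72) = -0.108
θ₄ = -0.108 − 0.1·(-0.432) = -0.0648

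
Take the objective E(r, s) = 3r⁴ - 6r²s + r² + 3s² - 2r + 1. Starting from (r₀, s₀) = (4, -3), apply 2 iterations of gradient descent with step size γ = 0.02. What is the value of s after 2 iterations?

∇E = (12r³ - 12rs + 2r - 2, -6r² + 6s)
(r₁, s₁) = (4, -3) − 0.02·(918, -114) = (-14.36, -0.72)
(r₂, s₂) = (-14.36, -0.72) − 0.02·(-35688.828672, -1241.5776) = (699.41657344, 24.111552)
s = 24.111552

24.111552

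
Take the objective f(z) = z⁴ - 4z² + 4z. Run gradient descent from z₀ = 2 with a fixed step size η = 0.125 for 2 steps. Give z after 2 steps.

f′(z) = 4z³ - 8z + 4
z₁ = 2 − 0.125·20 = -0.5
z₂ = -0.5 − 0.125·7.5 = -1.4375

-1.4375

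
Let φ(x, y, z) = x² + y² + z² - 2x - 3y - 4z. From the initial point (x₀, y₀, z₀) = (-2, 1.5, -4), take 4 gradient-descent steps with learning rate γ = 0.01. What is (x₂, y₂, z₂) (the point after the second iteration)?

∇φ = (2x - 2, 2y - 3, 2z - 4)
Step 1: at (-2, 1.5, -4), ∇φ = (-6, 0, -12) → (-2, 1.5, -4) − 0.01·(-6, 0, -12) = (-1.94, 1.5, -3.88)
Step 2: at (-1.94, 1.5, -3.88), ∇φ = (-5.88, 0, -11.76) → (-1.94, 1.5, -3.88) − 0.01·(-5.88, 0, -11.76) = (-1.8812, 1.5, -3.7624)

(-1.8812, 1.5, -3.7624)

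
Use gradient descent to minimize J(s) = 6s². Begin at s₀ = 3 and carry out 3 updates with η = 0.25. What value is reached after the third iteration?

J′(s) = 12s
s₁ = 3 − 0.25·36 = -6
s₂ = -6 − 0.25·(-72) = 12
s₃ = 12 − 0.25·144 = -24

-24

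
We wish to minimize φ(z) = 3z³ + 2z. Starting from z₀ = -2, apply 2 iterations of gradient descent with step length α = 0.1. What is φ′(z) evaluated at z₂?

11845.533584

φ′(z) = 9z² + 2
z₁ = -2 − 0.1·38 = -5.8
z₂ = -5.8 − 0.1·304.76 = -36.276
φ′(z) at (-36.276) = 11845.533584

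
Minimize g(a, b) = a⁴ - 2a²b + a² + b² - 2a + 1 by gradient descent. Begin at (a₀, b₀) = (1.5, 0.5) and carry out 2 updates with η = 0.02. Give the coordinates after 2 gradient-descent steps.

∇g = (4a³ - 4ab + 2a - 2, -2a² + 2b)
(a₁, b₁) = (1.5, 0.5) − 0.02·(11.5, -3.5) = (1.27, 0.57)
(a₂, b₂) = (1.27, 0.57) − 0.02·(5.837932, -2.0858) = (1.15324136, 0.611716)

(1.15324136, 0.611716)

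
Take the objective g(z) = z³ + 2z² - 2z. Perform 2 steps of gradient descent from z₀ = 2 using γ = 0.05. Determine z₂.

g′(z) = 3z² + 4z - 2
z₁ = 2 − 0.05·18 = 1.1
z₂ = 1.1 − 0.05·6.03 = 0.7985

0.7985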